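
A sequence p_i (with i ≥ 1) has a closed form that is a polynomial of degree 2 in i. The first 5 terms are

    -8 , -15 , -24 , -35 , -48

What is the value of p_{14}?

1st diffs: -7, -9, -11, -13.
2nd diffs: -2, -2, -2 (constant).
So p_i = -i^2 - 4i - 3.
Evaluating at i = 14 gives p_{14} = -255.

-255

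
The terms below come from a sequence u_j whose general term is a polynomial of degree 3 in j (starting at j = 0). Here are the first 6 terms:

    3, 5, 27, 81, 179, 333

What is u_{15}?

1st diffs: 2, 22, 54, 98, 154.
2nd diffs: 20, 32, 44, 56.
3rd diffs: 12, 12, 12 (constant).
Newton forward-difference form: u_j = 3 + 2·C(j,1) + 20·C(j,2) + 12·C(j,3).
At j = 15: j = 15, so u_{15} = 3 + 30 + 2100 + 5460 = 7593.

7593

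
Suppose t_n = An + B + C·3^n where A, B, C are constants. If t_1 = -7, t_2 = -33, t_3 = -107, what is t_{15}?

Write the equations: A + B + 3C = -7; 2A + B + 9C = -33; 3A + B + 27C = -107.
Subtracting the first from the second: A + 6C = -26.
Subtracting the second from the third: A + 18C = -74.
Solving: C = -4, A = -2, then B = 7.
Hence t_{15} = -2·15 + 7 + (-4)·14348907 = -57395651.

-57395651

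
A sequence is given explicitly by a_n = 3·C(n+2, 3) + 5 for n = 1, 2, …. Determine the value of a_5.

110

C(7, 3) = 35, so a_5 = 110.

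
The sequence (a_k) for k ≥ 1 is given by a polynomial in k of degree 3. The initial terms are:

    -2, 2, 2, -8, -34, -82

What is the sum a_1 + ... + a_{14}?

-7126

1st diffs: 4, 0, -10, -26, -48.
2nd diffs: -4, -10, -16, -22.
3rd diffs: -6, -6, -6 (constant).
Newton forward-difference form: a_k = -2 + 4·C(k-1,1) + (-4)·C(k-1,2) + (-6)·C(k-1,3).
Continuing: …, -158, -268, -418, -614, …, a_{14} = -1978.
Summing k = 1..14 (14 terms) gives -7126.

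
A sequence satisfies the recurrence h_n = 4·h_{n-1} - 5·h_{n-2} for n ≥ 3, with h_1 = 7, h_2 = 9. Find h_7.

Step forward from the initial values:
h_3 = 1  h_4 = -41  h_5 = -169  h_6 = -471  h_7 = -1039.

-1039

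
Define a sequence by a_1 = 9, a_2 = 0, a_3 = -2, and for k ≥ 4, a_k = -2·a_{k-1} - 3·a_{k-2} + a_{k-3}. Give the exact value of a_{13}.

1093

Iterate the recurrence:
a_4 = 13, a_5 = -20, a_6 = -1, a_7 = 75, a_8 = -167, a_9 = 108, a_{10} = 360, a_{11} = -1211, a_{12} = 1450, a_{13} = 1093.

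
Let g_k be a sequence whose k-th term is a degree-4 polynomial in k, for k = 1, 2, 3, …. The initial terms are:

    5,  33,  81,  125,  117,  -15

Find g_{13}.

1st diffs: 28, 48, 44, -8, -132.
2nd diffs: 20, -4, -52, -124.
3rd diffs: -24, -48, -72.
4th diffs: -24, -24 (constant).
Newton forward-difference form: g_k = 5 + 28·C(k-1,1) + 20·C(k-1,2) + (-24)·C(k-1,3) + (-24)·C(k-1,4).
At k = 13: k-1 = 12, so g_{13} = 5 + 336 + 1320 - 5280 - 11880 = -15499.

-15499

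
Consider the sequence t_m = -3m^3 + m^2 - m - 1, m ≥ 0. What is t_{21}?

t_{21} = -3·21^3 + 1·21^2 - 1·21 - 1 = -27364.

-27364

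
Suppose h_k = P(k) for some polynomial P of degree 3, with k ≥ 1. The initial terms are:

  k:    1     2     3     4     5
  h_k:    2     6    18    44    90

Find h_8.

408

1st diffs: 4, 12, 26, 46.
2nd diffs: 8, 14, 20.
3rd diffs: 6, 6 (constant).
Newton forward-difference form: h_k = 2 + 4·C(k-1,1) + 8·C(k-1,2) + 6·C(k-1,3).
At k = 8: k-1 = 7, so h_8 = 2 + 28 + 168 + 210 = 408.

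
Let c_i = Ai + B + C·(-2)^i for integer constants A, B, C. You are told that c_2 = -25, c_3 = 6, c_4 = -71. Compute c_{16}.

Plug in i = 2, 3, 4: 2A + B + 4C = -25; 3A + B - 8C = 6; 4A + B + 16C = -71.
Subtracting the first from the second: A - 12C = 31.
Subtracting the second from the third: A + 24C = -77.
Solving: C = -3, A = -5, then B = -3.
So c_i = -5·i + (-3) + (-3)·(-2)^i; at i=16 this is -196691.

-196691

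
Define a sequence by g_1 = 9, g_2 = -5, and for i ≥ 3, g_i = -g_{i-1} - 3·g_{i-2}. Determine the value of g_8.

367

Applying the relation repeatedly:
g_3 = -22; g_4 = 37; g_5 = 29; g_6 = -140; g_7 = 53; g_8 = 367.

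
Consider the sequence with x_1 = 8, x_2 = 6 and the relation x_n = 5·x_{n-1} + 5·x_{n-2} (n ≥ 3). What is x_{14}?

18142593750

x_3 = 70; x_4 = 380; x_5 = 2250; …; x_{11} = 90431250; x_{12} = 529393750; x_{13} = 3099125000; x_{14} = 18142593750.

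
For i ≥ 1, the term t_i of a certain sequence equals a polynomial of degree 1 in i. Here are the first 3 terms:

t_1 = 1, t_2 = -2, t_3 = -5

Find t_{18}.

1st diffs: -3, -3 (constant).
So t_i = -3i + 4.
Evaluating at i = 18 gives t_{18} = -50.

-50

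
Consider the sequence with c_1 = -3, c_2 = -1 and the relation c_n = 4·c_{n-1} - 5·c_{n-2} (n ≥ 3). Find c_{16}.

Applying the relation repeatedly:
c_3 = 11  c_4 = 49  c_5 = 141  …  c_{13} = -86739  c_{14} = -145601  c_{15} = -148709  c_{16} = 133169.

133169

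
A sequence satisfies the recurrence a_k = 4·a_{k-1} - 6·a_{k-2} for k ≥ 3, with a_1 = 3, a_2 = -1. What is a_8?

1784

Iterate the recurrence:
a_3 = -22;  a_4 = -82;  a_5 = -196;  a_6 = -292;  a_7 = 8;  a_8 = 1784.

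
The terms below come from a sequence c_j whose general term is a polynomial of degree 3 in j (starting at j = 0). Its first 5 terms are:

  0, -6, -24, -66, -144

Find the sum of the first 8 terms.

1st diffs: -6, -18, -42, -78.
2nd diffs: -12, -24, -36.
3rd diffs: -12, -12 (constant).
So c_j = -2j^3 - 4j.
Continuing: -270, -456, -714.
Summing j = 0..7 (8 terms) gives -1680.

-1680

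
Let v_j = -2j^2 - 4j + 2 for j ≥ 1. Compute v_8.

v_8 = -2·8^2 - 4·8 + 2 = -158.

-158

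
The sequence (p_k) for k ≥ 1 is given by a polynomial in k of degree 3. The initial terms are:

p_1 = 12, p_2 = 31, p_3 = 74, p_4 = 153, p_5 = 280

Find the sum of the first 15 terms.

1st diffs: 19, 43, 79, 127.
2nd diffs: 24, 36, 48.
3rd diffs: 12, 12 (constant).
Newton forward-difference form: p_k = 12 + 19·C(k-1,1) + 24·C(k-1,2) + 12·C(k-1,3).
Continuing: …, 467, 726, 1069, 1508, …, p_{15} = 6830.
Summing k = 1..15 (15 terms) gives 29475.

29475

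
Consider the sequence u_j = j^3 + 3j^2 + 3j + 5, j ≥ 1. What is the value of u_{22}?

12171

u_{22} = 1·22^3 + 3·22^2 + 3·22 + 5 = 12171.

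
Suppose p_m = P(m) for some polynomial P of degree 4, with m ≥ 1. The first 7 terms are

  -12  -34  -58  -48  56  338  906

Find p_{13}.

19392

1st diffs: -22, -24, 10, 104, 282, 568.
2nd diffs: -2, 34, 94, 178, 286.
3rd diffs: 36, 60, 84, 108.
4th diffs: 24, 24, 24 (constant).
Newton forward-difference form: p_m = -12 + (-22)·C(m-1,1) + (-2)·C(m-1,2) + 36·C(m-1,3) + 24·C(m-1,4).
At m = 13: m-1 = 12, so p_{13} = -12 - 264 - 132 + 7920 + 11880 = 19392.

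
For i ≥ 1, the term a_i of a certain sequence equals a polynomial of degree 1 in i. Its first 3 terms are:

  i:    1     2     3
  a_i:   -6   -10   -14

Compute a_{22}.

-90

1st diffs: -4, -4 (constant).
So a_i = -4i - 2.
Evaluating at i = 22 gives a_{22} = -90.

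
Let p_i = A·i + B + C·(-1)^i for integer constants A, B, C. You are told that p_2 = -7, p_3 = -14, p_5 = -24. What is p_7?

Write the equations: 2A + B + C = -7; 3A + B - C = -14; 5A + B - C = -24.
Subtracting the first from the second: A - 2C = -7.
Subtracting the second from the third: 2A = -10.
Solving: C = 1, A = -5, then B = 2.
So p_i = -5·i + 2 + 1·(-1)^i; at i=7 this is -34.

-34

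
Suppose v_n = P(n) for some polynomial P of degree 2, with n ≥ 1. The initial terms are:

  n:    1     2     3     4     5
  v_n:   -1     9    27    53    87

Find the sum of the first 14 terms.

1st diffs: 10, 18, 26, 34.
2nd diffs: 8, 8, 8 (constant).
Newton forward-difference form: v_n = -1 + 10·C(n-1,1) + 8·C(n-1,2).
Continuing: …, 129, 179, 237, 303, …, v_{14} = 753.
Summing n = 1..14 (14 terms) gives 3808.

3808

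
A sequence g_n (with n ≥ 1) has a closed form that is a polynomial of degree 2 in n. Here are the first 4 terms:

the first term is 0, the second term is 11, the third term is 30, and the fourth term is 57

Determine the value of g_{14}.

1st diffs: 11, 19, 27.
2nd diffs: 8, 8 (constant).
So g_n = 4n^2 - n - 3.
Evaluating at n = 14 gives g_{14} = 767.

767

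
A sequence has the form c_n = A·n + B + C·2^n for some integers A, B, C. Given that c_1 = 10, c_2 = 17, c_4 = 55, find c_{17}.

393236

The three given values yield: A + B + 2C = 10; 2A + B + 4C = 17; 4A + B + 16C = 55.
Subtracting the first from the second: A + 2C = 7.
Subtracting the second from the third: 2A + 12C = 38.
Solving: C = 3, A = 1, then B = 3.
Therefore c_{17} = 17 + 3 + 3·131072 = 393236.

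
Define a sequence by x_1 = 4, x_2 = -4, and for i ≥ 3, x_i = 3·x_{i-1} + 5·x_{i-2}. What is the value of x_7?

788

x_3 = 8; x_4 = 4; x_5 = 52; x_6 = 176; x_7 = 788.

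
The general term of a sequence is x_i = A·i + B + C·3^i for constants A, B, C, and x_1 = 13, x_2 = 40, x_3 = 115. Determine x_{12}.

2125798

Write the equations: A + B + 3C = 13; 2A + B + 9C = 40; 3A + B + 27C = 115.
Subtracting the first from the second: A + 6C = 27.
Subtracting the second from the third: A + 18C = 75.
Solving: C = 4, A = 3, then B = -2.
Hence x_{12} = 3·12 + (-2) + 4·531441 = 2125798.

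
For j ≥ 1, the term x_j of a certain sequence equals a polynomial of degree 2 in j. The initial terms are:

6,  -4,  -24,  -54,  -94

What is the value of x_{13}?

1st diffs: -10, -20, -30, -40.
2nd diffs: -10, -10, -10 (constant).
Newton forward-difference form: x_j = 6 + (-10)·C(j-1,1) + (-10)·C(j-1,2).
At j = 13: j-1 = 12, so x_{13} = 6 - 120 - 660 = -774.

-774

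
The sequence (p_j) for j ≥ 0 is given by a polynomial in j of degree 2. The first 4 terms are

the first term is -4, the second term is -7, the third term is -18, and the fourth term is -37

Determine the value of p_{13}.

1st diffs: -3, -11, -19.
2nd diffs: -8, -8 (constant).
So p_j = -4j^2 + j - 4.
Evaluating at j = 13 gives p_{13} = -667.

-667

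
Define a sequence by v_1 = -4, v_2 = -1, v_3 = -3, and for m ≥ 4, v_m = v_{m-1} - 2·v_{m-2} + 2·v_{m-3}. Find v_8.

Iterate the recurrence:
v_4 = -9;  v_5 = -5;  v_6 = 7;  v_7 = -1;  v_8 = -25.

-25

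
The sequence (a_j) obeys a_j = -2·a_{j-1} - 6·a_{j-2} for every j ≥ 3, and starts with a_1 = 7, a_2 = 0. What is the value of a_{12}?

-127680

Iterate the recurrence:
a_3 = -42  a_4 = 84  a_5 = 84  a_6 = -672  a_7 = 840  a_8 = 2352  a_9 = -9744  a_{10} = 5376  a_{11} = 47712  a_{12} = -127680.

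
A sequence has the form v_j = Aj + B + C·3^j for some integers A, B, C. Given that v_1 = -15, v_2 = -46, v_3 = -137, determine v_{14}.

-23914858

At j = 1, 2, 3: A + B + 3C = -15; 2A + B + 9C = -46; 3A + B + 27C = -137.
Subtracting the first from the second: A + 6C = -31.
Subtracting the second from the third: A + 18C = -91.
Solving: C = -5, A = -1, then B = 1.
Hence v_{14} = -1·14 + 1 + (-5)·4782969 = -23914858.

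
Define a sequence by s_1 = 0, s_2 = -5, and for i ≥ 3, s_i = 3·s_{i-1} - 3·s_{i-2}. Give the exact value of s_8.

s_3 = -15;  s_4 = -30;  s_5 = -45;  s_6 = -45;  s_7 = 0;  s_8 = 135.

135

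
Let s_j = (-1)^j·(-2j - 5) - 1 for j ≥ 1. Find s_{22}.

(-1)^22 = 1; -2j - 5 at j=22 is -49; so s_{22} = -50.

-50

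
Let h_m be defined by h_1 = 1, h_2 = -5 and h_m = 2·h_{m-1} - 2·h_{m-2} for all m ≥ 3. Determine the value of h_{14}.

320

Compute successive terms:
h_3 = -12  h_4 = -14  h_5 = -4  …  h_{11} = -192  h_{12} = -224  h_{13} = -64  h_{14} = 320.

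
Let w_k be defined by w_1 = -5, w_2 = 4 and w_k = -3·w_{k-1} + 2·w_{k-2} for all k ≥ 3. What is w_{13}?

-6877850

Applying the relation repeatedly:
w_3 = -22;  w_4 = 74;  w_5 = -266;  …;  w_{10} = 152242;  w_{11} = -542218;  w_{12} = 1931138;  w_{13} = -6877850.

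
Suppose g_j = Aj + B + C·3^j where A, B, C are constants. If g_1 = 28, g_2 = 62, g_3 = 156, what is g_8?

The three given values yield: A + B + 3C = 28; 2A + B + 9C = 62; 3A + B + 27C = 156.
Subtracting the first from the second: A + 6C = 34.
Subtracting the second from the third: A + 18C = 94.
Solving: C = 5, A = 4, then B = 9.
Therefore g_8 = 32 + 9 + 5·6561 = 32846.

32846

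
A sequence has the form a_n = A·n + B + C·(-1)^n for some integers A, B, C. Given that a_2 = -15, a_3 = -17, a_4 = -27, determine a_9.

Write the equations: 2A + B + C = -15; 3A + B - C = -17; 4A + B + C = -27.
Subtracting the first from the second: A - 2C = -2.
Subtracting the second from the third: A + 2C = -10.
Solving: C = -2, A = -6, then B = -1.
Therefore a_9 = -54 + (-1) + (-2)·(-1) = -53.

-53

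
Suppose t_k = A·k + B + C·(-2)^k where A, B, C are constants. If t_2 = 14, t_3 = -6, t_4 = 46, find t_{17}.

-262078

At k = 2, 3, 4: 2A + B + 4C = 14; 3A + B - 8C = -6; 4A + B + 16C = 46.
Subtracting the first from the second: A - 12C = -20.
Subtracting the second from the third: A + 24C = 52.
Solving: C = 2, A = 4, then B = -2.
Hence t_{17} = 4·17 + (-2) + 2·(-131072) = -262078.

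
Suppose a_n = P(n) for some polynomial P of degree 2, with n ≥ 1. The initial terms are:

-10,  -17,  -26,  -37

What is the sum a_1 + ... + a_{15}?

1st diffs: -7, -9, -11.
2nd diffs: -2, -2 (constant).
Newton forward-difference form: a_n = -10 + (-7)·C(n-1,1) + (-2)·C(n-1,2).
Continuing: …, -50, -65, -82, -101, …, a_{15} = -290.
Summing n = 1..15 (15 terms) gives -1795.

-1795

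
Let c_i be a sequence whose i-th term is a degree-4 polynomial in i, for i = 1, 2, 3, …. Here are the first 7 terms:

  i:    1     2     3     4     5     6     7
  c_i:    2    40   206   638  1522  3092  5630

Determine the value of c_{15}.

1st diffs: 38, 166, 432, 884, 1570, 2538.
2nd diffs: 128, 266, 452, 686, 968.
3rd diffs: 138, 186, 234, 282.
4th diffs: 48, 48, 48 (constant).
So c_i = 2i^4 + 3i^3 - 4i^2 - i + 2.
Evaluating at i = 15 gives c_{15} = 110462.

110462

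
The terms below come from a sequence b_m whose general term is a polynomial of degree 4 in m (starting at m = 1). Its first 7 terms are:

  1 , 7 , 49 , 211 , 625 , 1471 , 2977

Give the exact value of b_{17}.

1st diffs: 6, 42, 162, 414, 846, 1506.
2nd diffs: 36, 120, 252, 432, 660.
3rd diffs: 84, 132, 180, 228.
4th diffs: 48, 48, 48 (constant).
Newton forward-difference form: b_m = 1 + 6·C(m-1,1) + 36·C(m-1,2) + 84·C(m-1,3) + 48·C(m-1,4).
At m = 17: m-1 = 16, so b_{17} = 1 + 96 + 4320 + 47040 + 87360 = 138817.

138817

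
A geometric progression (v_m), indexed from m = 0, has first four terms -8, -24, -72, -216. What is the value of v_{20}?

-27894275208

Common ratio r = 3.
v_m = (-8)·3^(m-0).
v_{20} = (-8)·3^20 = -27894275208.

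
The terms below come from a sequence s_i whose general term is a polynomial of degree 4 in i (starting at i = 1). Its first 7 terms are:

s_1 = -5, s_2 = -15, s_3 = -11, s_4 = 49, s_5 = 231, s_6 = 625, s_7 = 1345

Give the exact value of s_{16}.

1st diffs: -10, 4, 60, 182, 394, 720.
2nd diffs: 14, 56, 122, 212, 326.
3rd diffs: 42, 66, 90, 114.
4th diffs: 24, 24, 24 (constant).
Newton forward-difference form: s_i = -5 + (-10)·C(i-1,1) + 14·C(i-1,2) + 42·C(i-1,3) + 24·C(i-1,4).
At i = 16: i-1 = 15, so s_{16} = -5 - 150 + 1470 + 19110 + 32760 = 53185.

53185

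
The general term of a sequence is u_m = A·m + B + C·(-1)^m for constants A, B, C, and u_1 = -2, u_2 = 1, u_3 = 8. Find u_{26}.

The three given values yield: A + B - C = -2; 2A + B + C = 1; 3A + B - C = 8.
Subtracting the first from the second: A + 2C = 3.
Subtracting the second from the third: A - 2C = 7.
Solving: C = -1, A = 5, then B = -8.
Hence u_{26} = 5·26 + (-8) + (-1)·1 = 121.

121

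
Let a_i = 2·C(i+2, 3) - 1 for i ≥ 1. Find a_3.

19

C(5, 3) = 10, so a_3 = 19.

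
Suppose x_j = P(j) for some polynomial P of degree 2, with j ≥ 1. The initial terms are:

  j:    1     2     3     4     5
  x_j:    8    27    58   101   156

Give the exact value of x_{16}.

1553

1st diffs: 19, 31, 43, 55.
2nd diffs: 12, 12, 12 (constant).
So x_j = 6j^2 + j + 1.
Evaluating at j = 16 gives x_{16} = 1553.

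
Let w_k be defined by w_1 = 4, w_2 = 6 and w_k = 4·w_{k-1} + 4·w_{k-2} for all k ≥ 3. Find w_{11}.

11339776

Iterate the recurrence:
w_3 = 40, w_4 = 184, w_5 = 896, w_6 = 4320, w_7 = 20864, w_8 = 100736, w_9 = 486400, w_{10} = 2348544, w_{11} = 11339776.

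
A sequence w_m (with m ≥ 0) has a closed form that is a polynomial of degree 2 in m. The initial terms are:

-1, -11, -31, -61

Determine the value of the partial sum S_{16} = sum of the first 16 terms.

-6816

1st diffs: -10, -20, -30.
2nd diffs: -10, -10 (constant).
Newton forward-difference form: w_m = -1 + (-10)·C(m,1) + (-10)·C(m,2).
Continuing: …, -101, -151, -211, -281, …, w_{15} = -1201.
Summing m = 0..15 (16 terms) gives -6816.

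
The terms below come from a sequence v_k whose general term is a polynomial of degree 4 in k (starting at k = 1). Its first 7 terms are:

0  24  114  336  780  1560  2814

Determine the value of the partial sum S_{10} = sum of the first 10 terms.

28908

1st diffs: 24, 90, 222, 444, 780, 1254.
2nd diffs: 66, 132, 222, 336, 474.
3rd diffs: 66, 90, 114, 138.
4th diffs: 24, 24, 24 (constant).
Newton forward-difference form: v_k = 24·C(k-1,1) + 66·C(k-1,2) + 66·C(k-1,3) + 24·C(k-1,4).
Continuing: 4704, 7416, 11160.
Summing k = 1..10 (10 terms) gives 28908.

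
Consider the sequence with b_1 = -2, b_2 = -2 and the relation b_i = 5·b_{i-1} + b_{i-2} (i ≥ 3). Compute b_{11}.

-6311802

b_3 = -12  b_4 = -62  b_5 = -322  b_6 = -1672  b_7 = -8682  b_8 = -45082  b_9 = -234092  b_{10} = -1215542  b_{11} = -6311802.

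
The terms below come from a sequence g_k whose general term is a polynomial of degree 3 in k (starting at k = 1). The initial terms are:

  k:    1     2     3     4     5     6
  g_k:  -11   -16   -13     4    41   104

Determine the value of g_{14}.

2264

1st diffs: -5, 3, 17, 37, 63.
2nd diffs: 8, 14, 20, 26.
3rd diffs: 6, 6, 6 (constant).
Newton forward-difference form: g_k = -11 + (-5)·C(k-1,1) + 8·C(k-1,2) + 6·C(k-1,3).
At k = 14: k-1 = 13, so g_{14} = -11 - 65 + 624 + 1716 = 2264.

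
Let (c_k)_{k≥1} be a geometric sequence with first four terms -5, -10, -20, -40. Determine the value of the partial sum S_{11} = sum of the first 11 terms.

-10235

Common ratio r = 2.
c_k = (-5)·2^(k-1).
S = (-5)·(2^11 - 1)/(2 - 1) = (-5)·(2048 - 1)/(1) = -10235.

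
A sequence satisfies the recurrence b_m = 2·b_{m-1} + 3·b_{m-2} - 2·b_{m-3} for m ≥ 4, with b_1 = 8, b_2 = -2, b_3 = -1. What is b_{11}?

Compute successive terms:
b_4 = -24  b_5 = -47  b_6 = -164  b_7 = -421  b_8 = -1240  b_9 = -3415  b_{10} = -9708  b_{11} = -27181.

-27181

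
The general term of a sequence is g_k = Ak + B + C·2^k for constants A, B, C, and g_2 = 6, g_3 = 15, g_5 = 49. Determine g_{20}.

Write the equations: 2A + B + 4C = 6; 3A + B + 8C = 15; 5A + B + 32C = 49.
Subtracting the first from the second: A + 4C = 9.
Subtracting the second from the third: 2A + 24C = 34.
Solving: C = 1, A = 5, then B = -8.
So g_k = 5·k + (-8) + 1·2^k; at k=20 this is 1048668.

1048668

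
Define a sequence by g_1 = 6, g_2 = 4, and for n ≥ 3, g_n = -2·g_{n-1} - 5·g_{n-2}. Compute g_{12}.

Step forward from the initial values:
g_3 = -38;  g_4 = 56;  g_5 = 78;  g_6 = -436;  g_7 = 482;  g_8 = 1216;  g_9 = -4842;  g_{10} = 3604;  g_{11} = 17002;  g_{12} = -52024.

-52024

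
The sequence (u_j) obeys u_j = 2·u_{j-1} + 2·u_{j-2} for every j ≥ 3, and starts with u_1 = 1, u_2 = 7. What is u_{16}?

Iterate the recurrence:
u_3 = 16;  u_4 = 46;  u_5 = 124;  …;  u_{13} = 385984;  u_{14} = 1054528;  u_{15} = 2881024;  u_{16} = 7871104.

7871104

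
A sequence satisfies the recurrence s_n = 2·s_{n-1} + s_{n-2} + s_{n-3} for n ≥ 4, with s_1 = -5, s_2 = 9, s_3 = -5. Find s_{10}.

-1113

s_4 = -6; s_5 = -8; s_6 = -27; s_7 = -68; s_8 = -171; s_9 = -437; s_{10} = -1113.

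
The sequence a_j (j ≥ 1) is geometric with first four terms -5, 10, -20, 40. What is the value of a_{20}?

Common ratio r = -2.
a_j = (-5)·(-2)^(j-1).
a_{20} = (-5)·(-2)^19 = 2621440.

2621440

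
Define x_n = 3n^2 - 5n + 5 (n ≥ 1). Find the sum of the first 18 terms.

Over n = 1..18: Σn = 171, Σn² = 2109.
Total = (3)·2109 + (-5)·171 + (5)·18 = 5562.

5562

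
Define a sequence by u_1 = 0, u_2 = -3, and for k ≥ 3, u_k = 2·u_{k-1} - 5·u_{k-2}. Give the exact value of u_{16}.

205143

Step forward from the initial values:
u_3 = -6  u_4 = 3  u_5 = 36  …  u_{13} = -15444  u_{14} = -50703  u_{15} = -24186  u_{16} = 205143.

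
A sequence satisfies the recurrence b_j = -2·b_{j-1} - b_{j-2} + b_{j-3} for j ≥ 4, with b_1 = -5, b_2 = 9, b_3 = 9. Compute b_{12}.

Step forward from the initial values:
b_4 = -32, b_5 = 64, b_6 = -87, b_7 = 78, b_8 = -5, b_9 = -155, b_{10} = 393, b_{11} = -636, b_{12} = 724.

724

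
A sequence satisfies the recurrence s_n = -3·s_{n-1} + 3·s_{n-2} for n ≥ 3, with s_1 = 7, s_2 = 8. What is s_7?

s_3 = -3, s_4 = 33, s_5 = -108, s_6 = 423, s_7 = -1593.

-1593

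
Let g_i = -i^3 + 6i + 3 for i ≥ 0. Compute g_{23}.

-12026

g_{23} = -1·23^3 + 6·23 + 3 = -12026.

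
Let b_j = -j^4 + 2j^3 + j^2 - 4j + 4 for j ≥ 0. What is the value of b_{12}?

b_{12} = -1·12^4 + 2·12^3 + 1·12^2 - 4·12 + 4 = -17180.

-17180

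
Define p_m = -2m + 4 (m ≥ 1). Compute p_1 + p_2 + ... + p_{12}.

-108

Over m = 1..12: Σm = 78.
Total = (-2)·78 + (4)·12 = -108.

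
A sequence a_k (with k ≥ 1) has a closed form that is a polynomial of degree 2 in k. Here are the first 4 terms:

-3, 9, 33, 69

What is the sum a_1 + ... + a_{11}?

1st diffs: 12, 24, 36.
2nd diffs: 12, 12 (constant).
So a_k = 6k^2 - 6k - 3.
Continuing: …, 117, 177, 249, 333, …, a_{11} = 657.
Summing k = 1..11 (11 terms) gives 2607.

2607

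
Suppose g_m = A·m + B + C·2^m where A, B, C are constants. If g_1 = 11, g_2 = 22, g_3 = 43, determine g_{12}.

20492

Plug in m = 1, 2, 3: A + B + 2C = 11; 2A + B + 4C = 22; 3A + B + 8C = 43.
Subtracting the first from the second: A + 2C = 11.
Subtracting the second from the third: A + 4C = 21.
Solving: C = 5, A = 1, then B = 0.
Therefore g_{12} = 12 + 0 + 5·4096 = 20492.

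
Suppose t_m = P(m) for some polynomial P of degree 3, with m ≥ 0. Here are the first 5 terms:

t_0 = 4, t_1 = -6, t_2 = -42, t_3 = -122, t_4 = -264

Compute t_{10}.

1st diffs: -10, -36, -80, -142.
2nd diffs: -26, -44, -62.
3rd diffs: -18, -18 (constant).
Newton forward-difference form: t_m = 4 + (-10)·C(m,1) + (-26)·C(m,2) + (-18)·C(m,3).
At m = 10: m = 10, so t_{10} = 4 - 100 - 1170 - 2160 = -3426.

-3426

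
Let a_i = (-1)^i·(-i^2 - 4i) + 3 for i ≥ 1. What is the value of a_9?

120

(-1)^9 = -1; -i^2 - 4i at i=9 is -117; so a_9 = 120.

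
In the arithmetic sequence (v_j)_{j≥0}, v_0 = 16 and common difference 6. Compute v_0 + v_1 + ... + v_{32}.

3696

v_j = 16 + (j - 0)·6.
v_{32} = 208; S = 33·(16 + 208)/2 = 3696.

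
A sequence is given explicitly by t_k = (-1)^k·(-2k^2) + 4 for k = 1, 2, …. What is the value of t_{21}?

886

(-1)^21 = -1; -2k^2 at k=21 is -882; so t_{21} = 886.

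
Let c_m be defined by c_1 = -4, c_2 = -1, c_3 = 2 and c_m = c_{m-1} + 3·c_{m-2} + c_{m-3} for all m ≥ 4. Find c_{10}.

c_4 = -5  c_5 = 0  c_6 = -13  c_7 = -18  c_8 = -57  c_9 = -124  c_{10} = -313.

-313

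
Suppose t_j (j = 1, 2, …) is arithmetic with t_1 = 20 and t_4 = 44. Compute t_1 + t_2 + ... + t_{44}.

8448

Common difference d = (44 - 20) / (4 - 1) = 8.
t_j = 20 + (j - 1)·8.
t_{44} = 364; S = 44·(20 + 364)/2 = 8448.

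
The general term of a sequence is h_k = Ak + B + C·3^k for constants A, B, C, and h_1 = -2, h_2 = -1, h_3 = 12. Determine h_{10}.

The three given values yield: A + B + 3C = -2; 2A + B + 9C = -1; 3A + B + 27C = 12.
Subtracting the first from the second: A + 6C = 1.
Subtracting the second from the third: A + 18C = 13.
Solving: C = 1, A = -5, then B = 0.
Hence h_{10} = -5·10 + 0 + 1·59049 = 58999.

58999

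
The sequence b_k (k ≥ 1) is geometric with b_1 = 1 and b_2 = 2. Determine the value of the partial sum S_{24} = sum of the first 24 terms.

16777215

Common ratio r = 2.
b_k = 1·2^(k-1).
S = 1·(2^24 - 1)/(2 - 1) = 1·(16777216 - 1)/(1) = 16777215.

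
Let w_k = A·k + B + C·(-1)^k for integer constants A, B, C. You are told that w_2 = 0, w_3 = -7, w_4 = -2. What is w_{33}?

-37

At k = 2, 3, 4: 2A + B + C = 0; 3A + B - C = -7; 4A + B + C = -2.
Subtracting the first from the second: A - 2C = -7.
Subtracting the second from the third: A + 2C = 5.
Solving: C = 3, A = -1, then B = -1.
Therefore w_{33} = -33 + (-1) + 3·(-1) = -37.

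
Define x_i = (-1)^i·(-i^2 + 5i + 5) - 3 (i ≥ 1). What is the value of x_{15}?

(-1)^15 = -1; -i^2 + 5i + 5 at i=15 is -145; so x_{15} = 142.

142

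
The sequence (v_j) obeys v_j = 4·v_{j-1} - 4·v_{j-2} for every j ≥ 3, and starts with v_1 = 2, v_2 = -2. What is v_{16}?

Applying the relation repeatedly:
v_3 = -16;  v_4 = -56;  v_5 = -160;  …;  v_{13} = -139264;  v_{14} = -303104;  v_{15} = -655360;  v_{16} = -1409024.
(Characteristic roots are 2 and 2.)

-1409024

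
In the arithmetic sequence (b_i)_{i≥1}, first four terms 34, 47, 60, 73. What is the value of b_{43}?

580

Common difference d = 13.
b_i = 34 + (i - 1)·13.
b_{43} = 34 + 42·13 = 580.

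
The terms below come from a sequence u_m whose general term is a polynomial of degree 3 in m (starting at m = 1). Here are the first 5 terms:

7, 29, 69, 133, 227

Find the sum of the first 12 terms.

8466

1st diffs: 22, 40, 64, 94.
2nd diffs: 18, 24, 30.
3rd diffs: 6, 6 (constant).
Newton forward-difference form: u_m = 7 + 22·C(m-1,1) + 18·C(m-1,2) + 6·C(m-1,3).
Continuing: …, 357, 529, 749, 1023, …, u_{12} = 2229.
Summing m = 1..12 (12 terms) gives 8466.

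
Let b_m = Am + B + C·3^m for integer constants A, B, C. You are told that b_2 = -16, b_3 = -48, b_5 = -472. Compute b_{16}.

Plug in m = 2, 3, 5: 2A + B + 9C = -16; 3A + B + 27C = -48; 5A + B + 243C = -472.
Subtracting the first from the second: A + 18C = -32.
Subtracting the second from the third: 2A + 216C = -424.
Solving: C = -2, A = 4, then B = -6.
Hence b_{16} = 4·16 + (-6) + (-2)·43046721 = -86093384.

-86093384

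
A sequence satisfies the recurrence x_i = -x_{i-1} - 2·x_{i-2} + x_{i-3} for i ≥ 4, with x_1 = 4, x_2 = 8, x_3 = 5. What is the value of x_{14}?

-175

x_4 = -17;  x_5 = 15;  x_6 = 24;  …;  x_{11} = 57;  x_{12} = 621;  x_{13} = -1010;  x_{14} = -175.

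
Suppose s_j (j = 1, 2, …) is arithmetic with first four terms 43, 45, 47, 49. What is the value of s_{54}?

Common difference d = 2.
s_j = 43 + (j - 1)·2.
s_{54} = 43 + 53·2 = 149.

149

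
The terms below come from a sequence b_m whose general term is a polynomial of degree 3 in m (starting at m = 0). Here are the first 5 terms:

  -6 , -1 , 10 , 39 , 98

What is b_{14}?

1st diffs: 5, 11, 29, 59.
2nd diffs: 6, 18, 30.
3rd diffs: 12, 12 (constant).
So b_m = 2m^3 - 3m^2 + 6m - 6.
Evaluating at m = 14 gives b_{14} = 4978.

4978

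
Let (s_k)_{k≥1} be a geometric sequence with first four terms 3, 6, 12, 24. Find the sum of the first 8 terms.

Common ratio r = 2.
s_k = 3·2^(k-1).
S = 3·(2^8 - 1)/(2 - 1) = 3·(256 - 1)/(1) = 765.

765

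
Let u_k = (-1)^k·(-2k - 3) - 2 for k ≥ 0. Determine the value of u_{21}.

43

(-1)^21 = -1; -2k - 3 at k=21 is -45; so u_{21} = 43.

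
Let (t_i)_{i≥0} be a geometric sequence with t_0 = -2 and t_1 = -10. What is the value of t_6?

Common ratio r = 5.
t_i = (-2)·5^(i-0).
t_6 = (-2)·5^6 = -31250.

-31250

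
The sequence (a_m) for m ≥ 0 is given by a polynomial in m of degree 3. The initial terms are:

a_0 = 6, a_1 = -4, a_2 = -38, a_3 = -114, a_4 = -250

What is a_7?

-1198

1st diffs: -10, -34, -76, -136.
2nd diffs: -24, -42, -60.
3rd diffs: -18, -18 (constant).
Newton forward-difference form: a_m = 6 + (-10)·C(m,1) + (-24)·C(m,2) + (-18)·C(m,3).
At m = 7: m = 7, so a_7 = 6 - 70 - 504 - 630 = -1198.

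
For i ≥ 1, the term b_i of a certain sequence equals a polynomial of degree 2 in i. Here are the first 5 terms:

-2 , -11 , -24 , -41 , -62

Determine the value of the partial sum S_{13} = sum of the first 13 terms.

1st diffs: -9, -13, -17, -21.
2nd diffs: -4, -4, -4 (constant).
So b_i = -2i^2 - 3i + 3.
Continuing: …, -87, -116, -149, -186, …, b_{13} = -374.
Summing i = 1..13 (13 terms) gives -1872.

-1872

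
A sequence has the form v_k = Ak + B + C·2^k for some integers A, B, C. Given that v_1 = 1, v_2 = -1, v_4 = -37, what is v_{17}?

At k = 1, 2, 4: A + B + 2C = 1; 2A + B + 4C = -1; 4A + B + 16C = -37.
Subtracting the first from the second: A + 2C = -2.
Subtracting the second from the third: 2A + 12C = -36.
Solving: C = -4, A = 6, then B = 3.
So v_k = 6·k + 3 + (-4)·2^k; at k=17 this is -524183.

-524183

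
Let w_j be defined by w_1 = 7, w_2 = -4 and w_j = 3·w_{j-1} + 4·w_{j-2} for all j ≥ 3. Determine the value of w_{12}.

2516576

w_3 = 16  w_4 = 32  w_5 = 160  w_6 = 608  w_7 = 2464  w_8 = 9824  w_9 = 39328  w_{10} = 157280  w_{11} = 629152  w_{12} = 2516576.
(Characteristic roots are 4 and -1.)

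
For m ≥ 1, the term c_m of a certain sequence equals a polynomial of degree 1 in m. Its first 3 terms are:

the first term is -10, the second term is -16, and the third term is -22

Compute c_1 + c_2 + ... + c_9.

1st diffs: -6, -6 (constant).
So c_m = -6m - 4.
Continuing: …, -28, -34, -40, -46, …, c_9 = -58.
Summing m = 1..9 (9 terms) gives -306.

-306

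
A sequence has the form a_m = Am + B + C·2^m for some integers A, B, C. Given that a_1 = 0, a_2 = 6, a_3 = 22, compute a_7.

606

At m = 1, 2, 3: A + B + 2C = 0; 2A + B + 4C = 6; 3A + B + 8C = 22.
Subtracting the first from the second: A + 2C = 6.
Subtracting the second from the third: A + 4C = 16.
Solving: C = 5, A = -4, then B = -6.
Therefore a_7 = -28 + (-6) + 5·128 = 606.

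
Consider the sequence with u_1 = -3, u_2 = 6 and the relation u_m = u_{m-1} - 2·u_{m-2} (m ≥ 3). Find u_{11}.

-168

Compute successive terms:
u_3 = 12  u_4 = 0  u_5 = -24  u_6 = -24  u_7 = 24  u_8 = 72  u_9 = 24  u_{10} = -120  u_{11} = -168.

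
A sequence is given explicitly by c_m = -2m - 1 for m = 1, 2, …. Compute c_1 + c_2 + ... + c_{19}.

Over m = 1..19: Σm = 190.
Total = (-2)·190 + (-1)·19 = -399.

-399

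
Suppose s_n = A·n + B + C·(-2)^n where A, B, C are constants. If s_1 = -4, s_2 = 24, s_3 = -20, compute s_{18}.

1048648

The three given values yield: A + B - 2C = -4; 2A + B + 4C = 24; 3A + B - 8C = -20.
Subtracting the first from the second: A + 6C = 28.
Subtracting the second from the third: A - 12C = -44.
Solving: C = 4, A = 4, then B = 0.
So s_n = 4·n + 0 + 4·(-2)^n; at n=18 this is 1048648.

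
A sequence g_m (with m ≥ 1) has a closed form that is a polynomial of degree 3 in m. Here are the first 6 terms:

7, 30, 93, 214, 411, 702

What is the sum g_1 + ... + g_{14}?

1st diffs: 23, 63, 121, 197, 291.
2nd diffs: 40, 58, 76, 94.
3rd diffs: 18, 18, 18 (constant).
So g_m = 3m^3 + 2m^2 - 4m + 6.
Continuing: …, 1105, 1638, 2319, 3166, …, g_{14} = 8574.
Summing m = 1..14 (14 terms) gives 34769.

34769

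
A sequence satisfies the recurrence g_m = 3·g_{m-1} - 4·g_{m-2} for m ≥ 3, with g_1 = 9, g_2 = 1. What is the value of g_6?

Applying the relation repeatedly:
g_3 = -33; g_4 = -103; g_5 = -177; g_6 = -119.

-119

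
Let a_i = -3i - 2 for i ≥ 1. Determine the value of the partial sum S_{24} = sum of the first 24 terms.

Over i = 1..24: Σi = 300.
Total = (-3)·300 + (-2)·24 = -948.

-948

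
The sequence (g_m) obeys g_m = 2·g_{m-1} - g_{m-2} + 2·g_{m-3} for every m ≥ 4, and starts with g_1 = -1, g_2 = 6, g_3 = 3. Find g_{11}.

411

Applying the relation repeatedly:
g_4 = -2, g_5 = 5, g_6 = 18, g_7 = 27, g_8 = 46, g_9 = 101, g_{10} = 210, g_{11} = 411.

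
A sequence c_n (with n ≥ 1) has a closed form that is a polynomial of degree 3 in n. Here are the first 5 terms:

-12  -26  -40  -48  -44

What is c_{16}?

2508

1st diffs: -14, -14, -8, 4.
2nd diffs: 0, 6, 12.
3rd diffs: 6, 6 (constant).
So c_n = n^3 - 6n^2 - 3n - 4.
Evaluating at n = 16 gives c_{16} = 2508.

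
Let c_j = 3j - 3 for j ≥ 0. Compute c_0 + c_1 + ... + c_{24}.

825

Over j = 0..24: Σj = 300.
Total = (3)·300 + (-3)·25 = 825.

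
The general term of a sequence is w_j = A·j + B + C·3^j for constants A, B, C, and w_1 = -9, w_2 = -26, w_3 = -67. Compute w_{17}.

-258280409

Write the equations: A + B + 3C = -9; 2A + B + 9C = -26; 3A + B + 27C = -67.
Subtracting the first from the second: A + 6C = -17.
Subtracting the second from the third: A + 18C = -41.
Solving: C = -2, A = -5, then B = 2.
So w_j = -5·j + 2 + (-2)·3^j; at j=17 this is -258280409.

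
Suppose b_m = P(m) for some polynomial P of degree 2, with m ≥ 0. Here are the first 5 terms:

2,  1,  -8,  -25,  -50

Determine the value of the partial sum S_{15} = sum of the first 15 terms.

-3715

1st diffs: -1, -9, -17, -25.
2nd diffs: -8, -8, -8 (constant).
Newton forward-difference form: b_m = 2 + (-1)·C(m,1) + (-8)·C(m,2).
Continuing: …, -83, -124, -173, -230, …, b_{14} = -740.
Summing m = 0..14 (15 terms) gives -3715.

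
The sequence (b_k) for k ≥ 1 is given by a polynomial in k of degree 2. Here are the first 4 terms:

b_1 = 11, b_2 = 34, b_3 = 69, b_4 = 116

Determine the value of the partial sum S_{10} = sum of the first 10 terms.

1st diffs: 23, 35, 47.
2nd diffs: 12, 12 (constant).
Newton forward-difference form: b_k = 11 + 23·C(k-1,1) + 12·C(k-1,2).
Continuing: …, 175, 246, 329, 424, …, b_{10} = 650.
Summing k = 1..10 (10 terms) gives 2585.

2585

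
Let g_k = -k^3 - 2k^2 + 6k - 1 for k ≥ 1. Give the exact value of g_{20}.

g_{20} = -1·20^3 - 2·20^2 + 6·20 - 1 = -8681.

-8681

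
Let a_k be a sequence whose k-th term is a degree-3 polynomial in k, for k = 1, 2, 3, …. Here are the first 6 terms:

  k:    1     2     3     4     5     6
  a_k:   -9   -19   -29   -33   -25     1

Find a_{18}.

1st diffs: -10, -10, -4, 8, 26.
2nd diffs: 0, 6, 12, 18.
3rd diffs: 6, 6, 6 (constant).
So a_k = k^3 - 6k^2 + k - 5.
Evaluating at k = 18 gives a_{18} = 3901.

3901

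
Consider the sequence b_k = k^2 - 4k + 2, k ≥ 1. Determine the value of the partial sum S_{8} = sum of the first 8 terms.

76

Over k = 1..8: Σk = 36, Σk² = 204.
Total = (1)·204 + (-4)·36 + (2)·8 = 76.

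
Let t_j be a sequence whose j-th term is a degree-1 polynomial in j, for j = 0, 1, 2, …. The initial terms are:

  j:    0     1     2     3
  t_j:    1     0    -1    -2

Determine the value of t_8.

1st diffs: -1, -1, -1 (constant).
So t_j = -j + 1.
Evaluating at j = 8 gives t_8 = -7.

-7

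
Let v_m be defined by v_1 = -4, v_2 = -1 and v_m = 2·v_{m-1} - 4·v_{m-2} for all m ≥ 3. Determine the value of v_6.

-112

Step forward from the initial values:
v_3 = 14, v_4 = 32, v_5 = 8, v_6 = -112.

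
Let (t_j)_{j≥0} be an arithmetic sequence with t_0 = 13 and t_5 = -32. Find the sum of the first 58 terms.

-14123

Common difference d = (-32 - 13) / (5 - 0) = -9.
t_j = 13 + (j - 0)·(-9).
t_{57} = -500; S = 58·(13 + (-500))/2 = -14123.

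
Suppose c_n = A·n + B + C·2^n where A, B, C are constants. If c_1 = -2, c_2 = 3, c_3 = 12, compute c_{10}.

Plug in n = 1, 2, 3: A + B + 2C = -2; 2A + B + 4C = 3; 3A + B + 8C = 12.
Subtracting the first from the second: A + 2C = 5.
Subtracting the second from the third: A + 4C = 9.
Solving: C = 2, A = 1, then B = -7.
Hence c_{10} = 1·10 + (-7) + 2·1024 = 2051.

2051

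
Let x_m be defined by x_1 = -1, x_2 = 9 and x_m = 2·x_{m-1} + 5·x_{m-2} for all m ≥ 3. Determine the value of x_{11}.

Applying the relation repeatedly:
x_3 = 13, x_4 = 71, x_5 = 207, x_6 = 769, x_7 = 2573, x_8 = 8991, x_9 = 30847, x_{10} = 106649, x_{11} = 367533.

367533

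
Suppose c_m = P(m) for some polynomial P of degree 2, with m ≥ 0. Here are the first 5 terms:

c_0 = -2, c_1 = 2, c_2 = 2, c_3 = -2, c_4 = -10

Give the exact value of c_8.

1st diffs: 4, 0, -4, -8.
2nd diffs: -4, -4, -4 (constant).
So c_m = -2m^2 + 6m - 2.
Evaluating at m = 8 gives c_8 = -82.

-82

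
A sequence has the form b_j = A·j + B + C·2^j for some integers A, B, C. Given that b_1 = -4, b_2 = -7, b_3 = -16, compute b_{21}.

At j = 1, 2, 3: A + B + 2C = -4; 2A + B + 4C = -7; 3A + B + 8C = -16.
Subtracting the first from the second: A + 2C = -3.
Subtracting the second from the third: A + 4C = -9.
Solving: C = -3, A = 3, then B = -1.
So b_j = 3·j + (-1) + (-3)·2^j; at j=21 this is -6291394.

-6291394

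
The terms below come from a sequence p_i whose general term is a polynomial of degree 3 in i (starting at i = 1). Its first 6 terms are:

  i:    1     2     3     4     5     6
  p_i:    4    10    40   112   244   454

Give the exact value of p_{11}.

1st diffs: 6, 30, 72, 132, 210.
2nd diffs: 24, 42, 60, 78.
3rd diffs: 18, 18, 18 (constant).
Newton forward-difference form: p_i = 4 + 6·C(i-1,1) + 24·C(i-1,2) + 18·C(i-1,3).
At i = 11: i-1 = 10, so p_{11} = 4 + 60 + 1080 + 2160 = 3304.

3304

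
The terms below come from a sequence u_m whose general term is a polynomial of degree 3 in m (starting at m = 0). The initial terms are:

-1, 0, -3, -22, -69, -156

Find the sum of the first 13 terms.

1st diffs: 1, -3, -19, -47, -87.
2nd diffs: -4, -16, -28, -40.
3rd diffs: -12, -12, -12 (constant).
Newton forward-difference form: u_m = -1 + 1·C(m,1) + (-4)·C(m,2) + (-12)·C(m,3).
Continuing: …, -295, -498, -777, -1144, …, u_{12} = -2893.
Summing m = 0..12 (13 terms) gives -9659.

-9659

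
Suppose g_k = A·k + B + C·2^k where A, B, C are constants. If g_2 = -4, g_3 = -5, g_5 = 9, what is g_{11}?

1995

The three given values yield: 2A + B + 4C = -4; 3A + B + 8C = -5; 5A + B + 32C = 9.
Subtracting the first from the second: A + 4C = -1.
Subtracting the second from the third: 2A + 24C = 14.
Solving: C = 1, A = -5, then B = 2.
So g_k = -5·k + 2 + 1·2^k; at k=11 this is 1995.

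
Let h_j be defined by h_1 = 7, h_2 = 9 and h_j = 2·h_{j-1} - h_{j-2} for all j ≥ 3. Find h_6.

Compute successive terms:
h_3 = 11, h_4 = 13, h_5 = 15, h_6 = 17.
(Characteristic roots are 1 and 1.)

17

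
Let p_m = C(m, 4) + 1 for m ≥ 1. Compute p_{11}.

331

C(11, 4) = 330, so p_{11} = 331.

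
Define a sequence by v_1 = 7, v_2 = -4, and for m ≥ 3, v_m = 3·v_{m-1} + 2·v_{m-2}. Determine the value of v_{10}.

Step forward from the initial values:
v_3 = 2, v_4 = -2, v_5 = -2, v_6 = -10, v_7 = -34, v_8 = -122, v_9 = -434, v_{10} = -1546.

-1546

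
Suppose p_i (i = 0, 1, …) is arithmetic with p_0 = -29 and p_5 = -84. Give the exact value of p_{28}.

-337

Common difference d = (-84 - (-29)) / (5 - 0) = -11.
p_i = -29 + (i - 0)·(-11).
p_{28} = -29 + 28·(-11) = -337.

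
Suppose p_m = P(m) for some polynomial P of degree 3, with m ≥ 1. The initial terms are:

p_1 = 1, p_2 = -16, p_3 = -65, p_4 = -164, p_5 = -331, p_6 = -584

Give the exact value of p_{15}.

1st diffs: -17, -49, -99, -167, -253.
2nd diffs: -32, -50, -68, -86.
3rd diffs: -18, -18, -18 (constant).
Newton forward-difference form: p_m = 1 + (-17)·C(m-1,1) + (-32)·C(m-1,2) + (-18)·C(m-1,3).
At m = 15: m-1 = 14, so p_{15} = 1 - 238 - 2912 - 6552 = -9701.

-9701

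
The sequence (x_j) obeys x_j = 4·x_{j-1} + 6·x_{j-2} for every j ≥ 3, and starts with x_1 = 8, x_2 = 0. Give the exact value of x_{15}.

x_3 = 48  x_4 = 192  x_5 = 1056  …  x_{12} = 102005760  x_{13} = 526582272  x_{14} = 2718363648  x_{15} = 14032948224.

14032948224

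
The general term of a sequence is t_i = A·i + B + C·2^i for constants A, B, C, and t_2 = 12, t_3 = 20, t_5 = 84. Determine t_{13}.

24532

Write the equations: 2A + B + 4C = 12; 3A + B + 8C = 20; 5A + B + 32C = 84.
Subtracting the first from the second: A + 4C = 8.
Subtracting the second from the third: 2A + 24C = 64.
Solving: C = 3, A = -4, then B = 8.
Hence t_{13} = -4·13 + 8 + 3·8192 = 24532.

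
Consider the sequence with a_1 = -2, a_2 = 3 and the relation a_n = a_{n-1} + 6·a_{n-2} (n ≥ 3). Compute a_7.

Step forward from the initial values:
a_3 = -9, a_4 = 9, a_5 = -45, a_6 = 9, a_7 = -261.
(Characteristic roots are 3 and -2.)

-261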